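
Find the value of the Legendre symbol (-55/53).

-1

Pull out -1: (-55/53) = (-1/53)·(55/53). Since 53 ≡ 1 (mod 4), (-1/53) = +1. Now have (55/53).
Reduce the numerator: 55 ≡ 2 (mod 53), so (55/53) = (2/53).
Factor out 2: 2 = 2. Since 53 ≡ 5 (mod 8), (2/53) = -1. Now have -(1/53).
(1/53) = 1. Collecting the sign factors: -1.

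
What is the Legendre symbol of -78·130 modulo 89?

By multiplicativity, (-78·130/89) = (-78/89)·(130/89).
First factor (-78/89):
Pull out -1: (-78/89) = (-1/89)·(78/89). Since 89 ≡ 1 (mod 4), (-1/89) = +1. Now have (78/89).
Factor out 2: 78 = 2·39. Since 89 ≡ 1 (mod 8), (2/89) = +1. Now have (39/89).
89 ≡ 1 (mod 4), so quadratic reciprocity gives (39/89) = (89/39). Reduce: 89 ≡ 11 (mod 39). Now have (11/39).
Both 11 ≡ 3 and 39 ≡ 3 (mod 4), so reciprocity gives (11/39) = -(39/11). Reduce: 39 ≡ 6 (mod 11). Now have -(6/11).
Factor out 2: 6 = 2·3. Since 11 ≡ 3 (mod 8), (2/11) = -1. Now have (3/11).
Both 3 ≡ 3 and 11 ≡ 3 (mod 4), so reciprocity gives (3/11) = -(11/3). Reduce: 11 ≡ 2 (mod 3). Now have -(2/3).
Factor out 2: 2 = 2. Since 3 ≡ 3 (mod 8), (2/3) = -1. Now have (1/3).
(1/3) = 1. Collecting the sign factors: 1.
Second factor (130/89):
Reduce the numerator: 130 ≡ 41 (mod 89), so (130/89) = (41/89).
41 ≡ 1 (mod 4), so quadratic reciprocity gives (41/89) = (89/41). Reduce: 89 ≡ 7 (mod 41). Now have (7/41).
41 ≡ 1 (mod 4), so quadratic reciprocity gives (7/41) = (41/7). Reduce: 41 ≡ 6 (mod 7). Now have (6/7).
Factor out 2: 6 = 2·3. Since 7 ≡ 7 (mod 8), (2/7) = +1. Now have (3/7).
Both 3 ≡ 3 and 7 ≡ 3 (mod 4), so reciprocity gives (3/7) = -(7/3). Reduce: 7 ≡ 1 (mod 3). Now have -(1/3).
(1/3) = 1. Collecting the sign factors: -1.
Product: (1)·(-1) = -1.

-1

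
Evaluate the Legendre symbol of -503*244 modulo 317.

1

By multiplicativity, (-503·244 / 317) = (-503 / 317)·(244 / 317).
First factor (-503 / 317):
Pull out -1: (-503 / 317) = (-1 / 317)·(503 / 317). Since 317 ≡ 1 (mod 4), (-1 / 317) = +1. Now have (503 / 317).
Reduce the numerator: 503 ≡ 186 (mod 317), so (503 / 317) = (186 / 317).
Factor out 2: 186 = 2·93. Since 317 ≡ 5 (mod 8), (2 / 317) = -1. Now have -(93 / 317).
93 ≡ 1 (mod 4), so quadratic reciprocity gives (93 / 317) = (317 / 93). Reduce: 317 ≡ 38 (mod 93). Now have -(38 / 93).
Factor out 2: 38 = 2·19. Since 93 ≡ 5 (mod 8), (2 / 93) = -1. Now have (19 / 93).
93 ≡ 1 (mod 4), so quadratic reciprocity gives (19 / 93) = (93 / 19). Reduce: 93 ≡ 17 (mod 19). Now have (17 / 19).
17 ≡ 1 (mod 4), so quadratic reciprocity gives (17 / 19) = (19 / 17). Reduce: 19 ≡ 2 (mod 17). Now have (2 / 17).
Factor out 2: 2 = 2. Since 17 ≡ 1 (mod 8), (2 / 17) = +1. Now have (1 / 17).
(1 / 17) = 1. Collecting the sign factors: 1.
Second factor (244 / 317):
Factor out 2: 244 = 2^2·61. Since 317 ≡ 5 (mod 8), (2 / 317) = -1, and (2 / 317)^2 = +1. Now have (61 / 317).
61 ≡ 1 (mod 4), so quadratic reciprocity gives (61 / 317) = (317 / 61). Reduce: 317 ≡ 12 (mod 61). Now have (12 / 61).
Factor out 2: 12 = 2^2·3. Since 61 ≡ 5 (mod 8), (2 / 61) = -1, and (2 / 61)^2 = +1. Now have (3 / 61).
61 ≡ 1 (mod 4), so quadratic reciprocity gives (3 / 61) = (61 / 3). Reduce: 61 ≡ 1 (mod 3). Now have (1 / 3).
(1 / 3) = 1. Collecting the sign factors: 1.
Product: (1)·(1) = 1.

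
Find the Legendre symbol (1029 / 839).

1

(1029 / 839)
  = (190 / 839)    [1029 ≡ 190 mod 839]
  = (95 / 839)    [839 ≡ 7 mod 8 ⇒ (2 / 839) = +1]
  = -(839 / 95)    [QR: both ≡ 3 mod 4, sign flips]
  = -(79 / 95)    [839 ≡ 79 mod 95]
  = (95 / 79)    [QR: both ≡ 3 mod 4, sign flips]
  = (16 / 79)    [95 ≡ 16 mod 79]
  = (1 / 79)    [79 ≡ 7 mod 8 ⇒ (2 / 79)^4 = +1]
  = 1    [(1 / 79) = 1]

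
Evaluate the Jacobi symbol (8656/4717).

-1

Reduce the numerator: 8656 ≡ 3939 (mod 4717), so (8656/4717) = (3939/4717).
4717 ≡ 1 (mod 4), so quadratic reciprocity gives (3939/4717) = (4717/3939). Reduce: 4717 ≡ 778 (mod 3939). Now have (778/3939).
Factor out 2: 778 = 2·389. Since 3939 ≡ 3 (mod 8), (2/3939) = -1. Now have -(389/3939).
389 ≡ 1 (mod 4), so quadratic reciprocity gives (389/3939) = (3939/389). Reduce: 3939 ≡ 49 (mod 389). Now have -(49/389).
49 ≡ 1 (mod 4), so quadratic reciprocity gives (49/389) = (389/49). Reduce: 389 ≡ 46 (mod 49). Now have -(46/49).
Factor out 2: 46 = 2·23. Since 49 ≡ 1 (mod 8), (2/49) = +1. Now have -(23/49).
49 ≡ 1 (mod 4), so quadratic reciprocity gives (23/49) = (49/23). Reduce: 49 ≡ 3 (mod 23). Now have -(3/23).
Both 3 ≡ 3 and 23 ≡ 3 (mod 4), so reciprocity gives (3/23) = -(23/3). Reduce: 23 ≡ 2 (mod 3). Now have (2/3).
Factor out 2: 2 = 2. Since 3 ≡ 3 (mod 8), (2/3) = -1. Now have -(1/3).
(1/3) = 1. Collecting the sign factors: -1.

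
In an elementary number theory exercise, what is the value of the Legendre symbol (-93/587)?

(-93/587)
  = (494/587)    [-93 ≡ 494 mod 587]
  = -(247/587)    [587 ≡ 3 mod 8 ⇒ (2/587) = -1]
  = (587/247)    [QR: both ≡ 3 mod 4, sign flips]
  = (93/247)    [587 ≡ 93 mod 247]
  = (247/93)    [QR: 93 ≡ 1 mod 4, sign kept]
  = (61/93)    [247 ≡ 61 mod 93]
  = (93/61)    [QR: 61 ≡ 1 mod 4, sign kept]
  = (32/61)    [93 ≡ 32 mod 61]
  = -(1/61)    [61 ≡ 5 mod 8 ⇒ (2/61)^5 = -1]
  = -1    [(1/61) = 1]

-1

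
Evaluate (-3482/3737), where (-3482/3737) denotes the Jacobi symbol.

-1

(-3482/3737)
  = (3482/3737)    [3737 ≡ 1 mod 4 ⇒ (-1/3737) = +1]
  = (1741/3737)    [3737 ≡ 1 mod 8 ⇒ (2/3737) = +1]
  = (3737/1741)    [QR: 1741 ≡ 1 mod 4, sign kept]
  = (255/1741)    [3737 ≡ 255 mod 1741]
  = (1741/255)    [QR: 1741 ≡ 1 mod 4, sign kept]
  = (211/255)    [1741 ≡ 211 mod 255]
  = -(255/211)    [QR: both ≡ 3 mod 4, sign flips]
  = -(44/211)    [255 ≡ 44 mod 211]
  = -(11/211)    [211 ≡ 3 mod 8 ⇒ (2/211)^2 = +1]
  = (211/11)    [QR: both ≡ 3 mod 4, sign flips]
  = (2/11)    [211 ≡ 2 mod 11]
  = -(1/11)    [11 ≡ 3 mod 8 ⇒ (2/11) = -1]
  = -1    [(1/11) = 1]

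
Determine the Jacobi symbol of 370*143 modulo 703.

By multiplicativity, (370·143 / 703) = (370 / 703)·(143 / 703).
First factor (370 / 703):
Factor out 2: 370 = 2·185. Since 703 ≡ 7 (mod 8), (2 / 703) = +1. Now have (185 / 703).
185 ≡ 1 (mod 4), so quadratic reciprocity gives (185 / 703) = (703 / 185). Reduce: 703 ≡ 148 (mod 185). Now have (148 / 185).
Factor out 2: 148 = 2^2·37. Since 185 ≡ 1 (mod 8), (2 / 185) = +1, and (2 / 185)^2 = +1. Now have (37 / 185).
37 ≡ 1 (mod 4), so quadratic reciprocity gives (37 / 185) = (185 / 37). Reduce: 185 ≡ 0 (mod 37). Now have (0 / 37).
The numerator is now 0 with denominator 37 > 1: the symbol is 0.
Second factor (143 / 703):
Both 143 ≡ 3 and 703 ≡ 3 (mod 4), so reciprocity gives (143 / 703) = -(703 / 143). Reduce: 703 ≡ 131 (mod 143). Now have -(131 / 143).
Both 131 ≡ 3 and 143 ≡ 3 (mod 4), so reciprocity gives (131 / 143) = -(143 / 131). Reduce: 143 ≡ 12 (mod 131). Now have (12 / 131).
Factor out 2: 12 = 2^2·3. Since 131 ≡ 3 (mod 8), (2 / 131) = -1, and (2 / 131)^2 = +1. Now have (3 / 131).
Both 3 ≡ 3 and 131 ≡ 3 (mod 4), so reciprocity gives (3 / 131) = -(131 / 3). Reduce: 131 ≡ 2 (mod 3). Now have -(2 / 3).
Factor out 2: 2 = 2. Since 3 ≡ 3 (mod 8), (2 / 3) = -1. Now have (1 / 3).
(1 / 3) = 1. Collecting the sign factors: 1.
Product: (0)·(1) = 0.

0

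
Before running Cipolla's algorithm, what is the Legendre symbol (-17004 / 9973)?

1

(-17004 / 9973)
  = (17004 / 9973)    [9973 ≡ 1 mod 4 ⇒ (-1 / 9973) = +1]
  = (7031 / 9973)    [17004 ≡ 7031 mod 9973]
  = (9973 / 7031)    [QR: 9973 ≡ 1 mod 4, sign kept]
  = (2942 / 7031)    [9973 ≡ 2942 mod 7031]
  = (1471 / 7031)    [7031 ≡ 7 mod 8 ⇒ (2 / 7031) = +1]
  = -(7031 / 1471)    [QR: both ≡ 3 mod 4, sign flips]
  = -(1147 / 1471)    [7031 ≡ 1147 mod 1471]
  = (1471 / 1147)    [QR: both ≡ 3 mod 4, sign flips]
  = (324 / 1147)    [1471 ≡ 324 mod 1147]
  = (81 / 1147)    [1147 ≡ 3 mod 8 ⇒ (2 / 1147)^2 = +1]
  = (1147 / 81)    [QR: 81 ≡ 1 mod 4, sign kept]
  = (13 / 81)    [1147 ≡ 13 mod 81]
  = (81 / 13)    [QR: 13 ≡ 1 mod 4, sign kept]
  = (3 / 13)    [81 ≡ 3 mod 13]
  = (13 / 3)    [QR: 13 ≡ 1 mod 4, sign kept]
  = (1 / 3)    [13 ≡ 1 mod 3]
  = 1    [(1 / 3) = 1]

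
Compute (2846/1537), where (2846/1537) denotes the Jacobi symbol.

(2846/1537)
  = (1309/1537)    [2846 ≡ 1309 mod 1537]
  = (1537/1309)    [QR: 1309 ≡ 1 mod 4, sign kept]
  = (228/1309)    [1537 ≡ 228 mod 1309]
  = (57/1309)    [1309 ≡ 5 mod 8 ⇒ (2/1309)^2 = +1]
  = (1309/57)    [QR: 57 ≡ 1 mod 4, sign kept]
  = (55/57)    [1309 ≡ 55 mod 57]
  = (57/55)    [QR: 57 ≡ 1 mod 4, sign kept]
  = (2/55)    [57 ≡ 2 mod 55]
  = (1/55)    [55 ≡ 7 mod 8 ⇒ (2/55) = +1]
  = 1    [(1/55) = 1]

1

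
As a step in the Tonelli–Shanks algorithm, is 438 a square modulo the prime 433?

no

(438/433)
  = (5/433)    [438 ≡ 5 mod 433]
  = (433/5)    [QR: 5 ≡ 1 mod 4, sign kept]
  = (3/5)    [433 ≡ 3 mod 5]
  = (5/3)    [QR: 5 ≡ 1 mod 4, sign kept]
  = (2/3)    [5 ≡ 2 mod 3]
  = -(1/3)    [3 ≡ 3 mod 8 ⇒ (2/3) = -1]
  = -1    [(1/3) = 1]
(438/433) = -1, and 433 is prime, so 438 is not a quadratic residue mod 433.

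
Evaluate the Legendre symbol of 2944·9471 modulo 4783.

1

By multiplicativity, (2944·9471 / 4783) = (2944 / 4783)·(9471 / 4783).
First factor (2944 / 4783):
(2944 / 4783)
  = (23 / 4783)    [4783 ≡ 7 mod 8 ⇒ (2 / 4783)^7 = +1]
  = -(4783 / 23)    [QR: both ≡ 3 mod 4, sign flips]
  = -(22 / 23)    [4783 ≡ 22 mod 23]
  = -(11 / 23)    [23 ≡ 7 mod 8 ⇒ (2 / 23) = +1]
  = (23 / 11)    [QR: both ≡ 3 mod 4, sign flips]
  = (1 / 11)    [23 ≡ 1 mod 11]
  = 1    [(1 / 11) = 1]
Second factor (9471 / 4783):
(9471 / 4783)
  = (4688 / 4783)    [9471 ≡ 4688 mod 4783]
  = (293 / 4783)    [4783 ≡ 7 mod 8 ⇒ (2 / 4783)^4 = +1]
  = (4783 / 293)    [QR: 293 ≡ 1 mod 4, sign kept]
  = (95 / 293)    [4783 ≡ 95 mod 293]
  = (293 / 95)    [QR: 293 ≡ 1 mod 4, sign kept]
  = (8 / 95)    [293 ≡ 8 mod 95]
  = (1 / 95)    [95 ≡ 7 mod 8 ⇒ (2 / 95)^3 = +1]
  = 1    [(1 / 95) = 1]
Product: (1)·(1) = 1.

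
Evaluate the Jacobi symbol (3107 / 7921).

7921 ≡ 1 (mod 4), so quadratic reciprocity gives (3107 / 7921) = (7921 / 3107). Reduce: 7921 ≡ 1707 (mod 3107). Now have (1707 / 3107).
Both 1707 ≡ 3 and 3107 ≡ 3 (mod 4), so reciprocity gives (1707 / 3107) = -(3107 / 1707). Reduce: 3107 ≡ 1400 (mod 1707). Now have -(1400 / 1707).
Factor out 2: 1400 = 2^3·175. Since 1707 ≡ 3 (mod 8), (2 / 1707) = -1, and (2 / 1707)^3 = -1. Now have (175 / 1707).
Both 175 ≡ 3 and 1707 ≡ 3 (mod 4), so reciprocity gives (175 / 1707) = -(1707 / 175). Reduce: 1707 ≡ 132 (mod 175). Now have -(132 / 175).
Factor out 2: 132 = 2^2·33. Since 175 ≡ 7 (mod 8), (2 / 175) = +1, and (2 / 175)^2 = +1. Now have -(33 / 175).
33 ≡ 1 (mod 4), so quadratic reciprocity gives (33 / 175) = (175 / 33). Reduce: 175 ≡ 10 (mod 33). Now have -(10 / 33).
Factor out 2: 10 = 2·5. Since 33 ≡ 1 (mod 8), (2 / 33) = +1. Now have -(5 / 33).
5 ≡ 1 (mod 4), so quadratic reciprocity gives (5 / 33) = (33 / 5). Reduce: 33 ≡ 3 (mod 5). Now have -(3 / 5).
5 ≡ 1 (mod 4), so quadratic reciprocity gives (3 / 5) = (5 / 3). Reduce: 5 ≡ 2 (mod 3). Now have -(2 / 3).
Factor out 2: 2 = 2. Since 3 ≡ 3 (mod 8), (2 / 3) = -1. Now have (1 / 3).
(1 / 3) = 1. Collecting the sign factors: 1.

1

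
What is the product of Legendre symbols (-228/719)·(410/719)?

-1

By multiplicativity, (-228·410/719) = (-228/719)·(410/719).
First factor (-228/719):
Reduce the numerator: -228 ≡ 491 (mod 719), so (-228/719) = (491/719).
Both 491 ≡ 3 and 719 ≡ 3 (mod 4), so reciprocity gives (491/719) = -(719/491). Reduce: 719 ≡ 228 (mod 491). Now have -(228/491).
Factor out 2: 228 = 2^2·57. Since 491 ≡ 3 (mod 8), (2/491) = -1, and (2/491)^2 = +1. Now have -(57/491).
57 ≡ 1 (mod 4), so quadratic reciprocity gives (57/491) = (491/57). Reduce: 491 ≡ 35 (mod 57). Now have -(35/57).
57 ≡ 1 (mod 4), so quadratic reciprocity gives (35/57) = (57/35). Reduce: 57 ≡ 22 (mod 35). Now have -(22/35).
Factor out 2: 22 = 2·11. Since 35 ≡ 3 (mod 8), (2/35) = -1. Now have (11/35).
Both 11 ≡ 3 and 35 ≡ 3 (mod 4), so reciprocity gives (11/35) = -(35/11). Reduce: 35 ≡ 2 (mod 11). Now have -(2/11).
Factor out 2: 2 = 2. Since 11 ≡ 3 (mod 8), (2/11) = -1. Now have (1/11).
(1/11) = 1. Collecting the sign factors: 1.
Second factor (410/719):
Factor out 2: 410 = 2·205. Since 719 ≡ 7 (mod 8), (2/719) = +1. Now have (205/719).
205 ≡ 1 (mod 4), so quadratic reciprocity gives (205/719) = (719/205). Reduce: 719 ≡ 104 (mod 205). Now have (104/205).
Factor out 2: 104 = 2^3·13. Since 205 ≡ 5 (mod 8), (2/205) = -1, and (2/205)^3 = -1. Now have -(13/205).
13 ≡ 1 (mod 4), so quadratic reciprocity gives (13/205) = (205/13). Reduce: 205 ≡ 10 (mod 13). Now have -(10/13).
Factor out 2: 10 = 2·5. Since 13 ≡ 5 (mod 8), (2/13) = -1. Now have (5/13).
5 ≡ 1 (mod 4), so quadratic reciprocity gives (5/13) = (13/5). Reduce: 13 ≡ 3 (mod 5). Now have (3/5).
5 ≡ 1 (mod 4), so quadratic reciprocity gives (3/5) = (5/3). Reduce: 5 ≡ 2 (mod 3). Now have (2/3).
Factor out 2: 2 = 2. Since 3 ≡ 3 (mod 8), (2/3) = -1. Now have -(1/3).
(1/3) = 1. Collecting the sign factors: -1.
Product: (1)·(-1) = -1.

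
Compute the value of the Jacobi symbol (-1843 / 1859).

Reduce the numerator: -1843 ≡ 16 (mod 1859), so (-1843 / 1859) = (16 / 1859).
Factor out 2: 16 = 2^4. Since 1859 ≡ 3 (mod 8), (2 / 1859) = -1, and (2 / 1859)^4 = +1. Now have (1 / 1859).
(1 / 1859) = 1. Collecting the sign factors: 1.

1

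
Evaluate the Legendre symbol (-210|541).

-1

Reduce the numerator: -210 ≡ 331 (mod 541), so (-210|541) = (331|541).
541 ≡ 1 (mod 4), so quadratic reciprocity gives (331|541) = (541|331). Reduce: 541 ≡ 210 (mod 331). Now have (210|331).
Factor out 2: 210 = 2·105. Since 331 ≡ 3 (mod 8), (2|331) = -1. Now have -(105|331).
105 ≡ 1 (mod 4), so quadratic reciprocity gives (105|331) = (331|105). Reduce: 331 ≡ 16 (mod 105). Now have -(16|105).
Factor out 2: 16 = 2^4. Since 105 ≡ 1 (mod 8), (2|105) = +1, and (2|105)^4 = +1. Now have -(1|105).
(1|105) = 1. Collecting the sign factors: -1.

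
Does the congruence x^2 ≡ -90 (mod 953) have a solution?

(-90/953)
  = (863/953)    [-90 ≡ 863 mod 953]
  = (953/863)    [QR: 953 ≡ 1 mod 4, sign kept]
  = (90/863)    [953 ≡ 90 mod 863]
  = (45/863)    [863 ≡ 7 mod 8 ⇒ (2/863) = +1]
  = (863/45)    [QR: 45 ≡ 1 mod 4, sign kept]
  = (8/45)    [863 ≡ 8 mod 45]
  = -(1/45)    [45 ≡ 5 mod 8 ⇒ (2/45)^3 = -1]
  = -1    [(1/45) = 1]
The Legendre symbol is -1, so x^2 ≡ -90 (mod 953) has no solution.

no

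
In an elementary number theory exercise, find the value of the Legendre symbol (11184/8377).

(11184/8377)
  = (2807/8377)    [11184 ≡ 2807 mod 8377]
  = (8377/2807)    [QR: 8377 ≡ 1 mod 4, sign kept]
  = (2763/2807)    [8377 ≡ 2763 mod 2807]
  = -(2807/2763)    [QR: both ≡ 3 mod 4, sign flips]
  = -(44/2763)    [2807 ≡ 44 mod 2763]
  = -(11/2763)    [2763 ≡ 3 mod 8 ⇒ (2/2763)^2 = +1]
  = (2763/11)    [QR: both ≡ 3 mod 4, sign flips]
  = (2/11)    [2763 ≡ 2 mod 11]
  = -(1/11)    [11 ≡ 3 mod 8 ⇒ (2/11) = -1]
  = -1    [(1/11) = 1]

-1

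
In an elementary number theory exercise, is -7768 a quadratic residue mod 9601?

Pull out -1: (-7768|9601) = (-1|9601)·(7768|9601). Since 9601 ≡ 1 (mod 4), (-1|9601) = +1. Now have (7768|9601).
Factor out 2: 7768 = 2^3·971. Since 9601 ≡ 1 (mod 8), (2|9601) = +1, and (2|9601)^3 = +1. Now have (971|9601).
9601 ≡ 1 (mod 4), so quadratic reciprocity gives (971|9601) = (9601|971). Reduce: 9601 ≡ 862 (mod 971). Now have (862|971).
Factor out 2: 862 = 2·431. Since 971 ≡ 3 (mod 8), (2|971) = -1. Now have -(431|971).
Both 431 ≡ 3 and 971 ≡ 3 (mod 4), so reciprocity gives (431|971) = -(971|431). Reduce: 971 ≡ 109 (mod 431). Now have (109|431).
109 ≡ 1 (mod 4), so quadratic reciprocity gives (109|431) = (431|109). Reduce: 431 ≡ 104 (mod 109). Now have (104|109).
Factor out 2: 104 = 2^3·13. Since 109 ≡ 5 (mod 8), (2|109) = -1, and (2|109)^3 = -1. Now have -(13|109).
13 ≡ 1 (mod 4), so quadratic reciprocity gives (13|109) = (109|13). Reduce: 109 ≡ 5 (mod 13). Now have -(5|13).
5 ≡ 1 (mod 4), so quadratic reciprocity gives (5|13) = (13|5). Reduce: 13 ≡ 3 (mod 5). Now have -(3|5).
5 ≡ 1 (mod 4), so quadratic reciprocity gives (3|5) = (5|3). Reduce: 5 ≡ 2 (mod 3). Now have -(2|3).
Factor out 2: 2 = 2. Since 3 ≡ 3 (mod 8), (2|3) = -1. Now have (1|3).
(1|3) = 1. Collecting the sign factors: 1.
The Legendre symbol is 1, so x^2 ≡ -7768 (mod 9601) has solution.

yes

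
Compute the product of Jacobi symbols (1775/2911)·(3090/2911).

0

By multiplicativity, (1775·3090/2911) = (1775/2911)·(3090/2911).
First factor (1775/2911):
(1775/2911)
  = -(2911/1775)    [QR: both ≡ 3 mod 4, sign flips]
  = -(1136/1775)    [2911 ≡ 1136 mod 1775]
  = -(71/1775)    [1775 ≡ 7 mod 8 ⇒ (2/1775)^4 = +1]
  = (1775/71)    [QR: both ≡ 3 mod 4, sign flips]
  = (0/71)    [1775 ≡ 0 mod 71]
  = 0    [numerator 0, gcd > 1]
Second factor (3090/2911):
(3090/2911)
  = (179/2911)    [3090 ≡ 179 mod 2911]
  = -(2911/179)    [QR: both ≡ 3 mod 4, sign flips]
  = -(47/179)    [2911 ≡ 47 mod 179]
  = (179/47)    [QR: both ≡ 3 mod 4, sign flips]
  = (38/47)    [179 ≡ 38 mod 47]
  = (19/47)    [47 ≡ 7 mod 8 ⇒ (2/47) = +1]
  = -(47/19)    [QR: both ≡ 3 mod 4, sign flips]
  = -(9/19)    [47 ≡ 9 mod 19]
  = -(19/9)    [QR: 9 ≡ 1 mod 4, sign kept]
  = -(1/9)    [19 ≡ 1 mod 9]
  = -1    [(1/9) = 1]
Product: (0)·(-1) = 0.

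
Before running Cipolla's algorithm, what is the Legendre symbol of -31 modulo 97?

1

(-31 / 97)
  = (31 / 97)    [97 ≡ 1 mod 4 ⇒ (-1 / 97) = +1]
  = (97 / 31)    [QR: 97 ≡ 1 mod 4, sign kept]
  = (4 / 31)    [97 ≡ 4 mod 31]
  = (1 / 31)    [31 ≡ 7 mod 8 ⇒ (2 / 31)^2 = +1]
  = 1    [(1 / 31) = 1]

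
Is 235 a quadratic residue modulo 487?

yes

Both 235 ≡ 3 and 487 ≡ 3 (mod 4), so reciprocity gives (235/487) = -(487/235). Reduce: 487 ≡ 17 (mod 235). Now have -(17/235).
17 ≡ 1 (mod 4), so quadratic reciprocity gives (17/235) = (235/17). Reduce: 235 ≡ 14 (mod 17). Now have -(14/17).
Factor out 2: 14 = 2·7. Since 17 ≡ 1 (mod 8), (2/17) = +1. Now have -(7/17).
17 ≡ 1 (mod 4), so quadratic reciprocity gives (7/17) = (17/7). Reduce: 17 ≡ 3 (mod 7). Now have -(3/7).
Both 3 ≡ 3 and 7 ≡ 3 (mod 4), so reciprocity gives (3/7) = -(7/3). Reduce: 7 ≡ 1 (mod 3). Now have (1/3).
(1/3) = 1. Collecting the sign factors: 1.
(235/487) = 1, and 487 is prime, so 235 is a quadratic residue mod 487.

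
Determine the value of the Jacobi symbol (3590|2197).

(3590|2197)
  = (1393|2197)    [3590 ≡ 1393 mod 2197]
  = (2197|1393)    [QR: 1393 ≡ 1 mod 4, sign kept]
  = (804|1393)    [2197 ≡ 804 mod 1393]
  = (201|1393)    [1393 ≡ 1 mod 8 ⇒ (2|1393)^2 = +1]
  = (1393|201)    [QR: 201 ≡ 1 mod 4, sign kept]
  = (187|201)    [1393 ≡ 187 mod 201]
  = (201|187)    [QR: 201 ≡ 1 mod 4, sign kept]
  = (14|187)    [201 ≡ 14 mod 187]
  = -(7|187)    [187 ≡ 3 mod 8 ⇒ (2|187) = -1]
  = (187|7)    [QR: both ≡ 3 mod 4, sign flips]
  = (5|7)    [187 ≡ 5 mod 7]
  = (7|5)    [QR: 5 ≡ 1 mod 4, sign kept]
  = (2|5)    [7 ≡ 2 mod 5]
  = -(1|5)    [5 ≡ 5 mod 8 ⇒ (2|5) = -1]
  = -1    [(1|5) = 1]

-1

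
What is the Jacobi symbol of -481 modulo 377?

(-481|377)
  = (273|377)    [-481 ≡ 273 mod 377]
  = (377|273)    [QR: 273 ≡ 1 mod 4, sign kept]
  = (104|273)    [377 ≡ 104 mod 273]
  = (13|273)    [273 ≡ 1 mod 8 ⇒ (2|273)^3 = +1]
  = (273|13)    [QR: 13 ≡ 1 mod 4, sign kept]
  = (0|13)    [273 ≡ 0 mod 13]
  = 0    [numerator 0, gcd > 1]

0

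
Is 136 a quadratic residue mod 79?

no

Reduce the numerator: 136 ≡ 57 (mod 79), so (136/79) = (57/79).
57 ≡ 1 (mod 4), so quadratic reciprocity gives (57/79) = (79/57). Reduce: 79 ≡ 22 (mod 57). Now have (22/57).
Factor out 2: 22 = 2·11. Since 57 ≡ 1 (mod 8), (2/57) = +1. Now have (11/57).
57 ≡ 1 (mod 4), so quadratic reciprocity gives (11/57) = (57/11). Reduce: 57 ≡ 2 (mod 11). Now have (2/11).
Factor out 2: 2 = 2. Since 11 ≡ 3 (mod 8), (2/11) = -1. Now have -(1/11).
(1/11) = 1. Collecting the sign factors: -1.
The Legendre symbol is -1, so x^2 ≡ 136 (mod 79) has no solution.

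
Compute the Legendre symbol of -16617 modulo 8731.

1

Reduce the numerator: -16617 ≡ 845 (mod 8731), so (-16617/8731) = (845/8731).
845 ≡ 1 (mod 4), so quadratic reciprocity gives (845/8731) = (8731/845). Reduce: 8731 ≡ 281 (mod 845). Now have (281/845).
281 ≡ 1 (mod 4), so quadratic reciprocity gives (281/845) = (845/281). Reduce: 845 ≡ 2 (mod 281). Now have (2/281).
Factor out 2: 2 = 2. Since 281 ≡ 1 (mod 8), (2/281) = +1. Now have (1/281).
(1/281) = 1. Collecting the sign factors: 1.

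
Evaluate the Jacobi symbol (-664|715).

(-664|715)
  = -(664|715)    [715 ≡ 3 mod 4 ⇒ (-1|715) = -1]
  = (83|715)    [715 ≡ 3 mod 8 ⇒ (2|715)^3 = -1]
  = -(715|83)    [QR: both ≡ 3 mod 4, sign flips]
  = -(51|83)    [715 ≡ 51 mod 83]
  = (83|51)    [QR: both ≡ 3 mod 4, sign flips]
  = (32|51)    [83 ≡ 32 mod 51]
  = -(1|51)    [51 ≡ 3 mod 8 ⇒ (2|51)^5 = -1]
  = -1    [(1|51) = 1]

-1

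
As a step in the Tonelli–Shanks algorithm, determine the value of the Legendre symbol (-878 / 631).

(-878 / 631)
  = (384 / 631)    [-878 ≡ 384 mod 631]
  = (3 / 631)    [631 ≡ 7 mod 8 ⇒ (2 / 631)^7 = +1]
  = -(631 / 3)    [QR: both ≡ 3 mod 4, sign flips]
  = -(1 / 3)    [631 ≡ 1 mod 3]
  = -1    [(1 / 3) = 1]

-1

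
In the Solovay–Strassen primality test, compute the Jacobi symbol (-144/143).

(-144/143)
  = -(144/143)    [143 ≡ 3 mod 4 ⇒ (-1/143) = -1]
  = -(1/143)    [144 ≡ 1 mod 143]
  = -1    [(1/143) = 1]

-1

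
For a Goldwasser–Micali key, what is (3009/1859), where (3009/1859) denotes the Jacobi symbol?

Reduce the numerator: 3009 ≡ 1150 (mod 1859), so (3009/1859) = (1150/1859).
Factor out 2: 1150 = 2·575. Since 1859 ≡ 3 (mod 8), (2/1859) = -1. Now have -(575/1859).
Both 575 ≡ 3 and 1859 ≡ 3 (mod 4), so reciprocity gives (575/1859) = -(1859/575). Reduce: 1859 ≡ 134 (mod 575). Now have (134/575).
Factor out 2: 134 = 2·67. Since 575 ≡ 7 (mod 8), (2/575) = +1. Now have (67/575).
Both 67 ≡ 3 and 575 ≡ 3 (mod 4), so reciprocity gives (67/575) = -(575/67). Reduce: 575 ≡ 39 (mod 67). Now have -(39/67).
Both 39 ≡ 3 and 67 ≡ 3 (mod 4), so reciprocity gives (39/67) = -(67/39). Reduce: 67 ≡ 28 (mod 39). Now have (28/39).
Factor out 2: 28 = 2^2·7. Since 39 ≡ 7 (mod 8), (2/39) = +1, and (2/39)^2 = +1. Now have (7/39).
Both 7 ≡ 3 and 39 ≡ 3 (mod 4), so reciprocity gives (7/39) = -(39/7). Reduce: 39 ≡ 4 (mod 7). Now have -(4/7).
Factor out 2: 4 = 2^2. Since 7 ≡ 7 (mod 8), (2/7) = +1, and (2/7)^2 = +1. Now have -(1/7).
(1/7) = 1. Collecting the sign factors: -1.

-1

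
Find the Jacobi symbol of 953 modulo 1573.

953 ≡ 1 (mod 4), so quadratic reciprocity gives (953 / 1573) = (1573 / 953). Reduce: 1573 ≡ 620 (mod 953). Now have (620 / 953).
Factor out 2: 620 = 2^2·155. Since 953 ≡ 1 (mod 8), (2 / 953) = +1, and (2 / 953)^2 = +1. Now have (155 / 953).
953 ≡ 1 (mod 4), so quadratic reciprocity gives (155 / 953) = (953 / 155). Reduce: 953 ≡ 23 (mod 155). Now have (23 / 155).
Both 23 ≡ 3 and 155 ≡ 3 (mod 4), so reciprocity gives (23 / 155) = -(155 / 23). Reduce: 155 ≡ 17 (mod 23). Now have -(17 / 23).
17 ≡ 1 (mod 4), so quadratic reciprocity gives (17 / 23) = (23 / 17). Reduce: 23 ≡ 6 (mod 17). Now have -(6 / 17).
Factor out 2: 6 = 2·3. Since 17 ≡ 1 (mod 8), (2 / 17) = +1. Now have -(3 / 17).
17 ≡ 1 (mod 4), so quadratic reciprocity gives (3 / 17) = (17 / 3). Reduce: 17 ≡ 2 (mod 3). Now have -(2 / 3).
Factor out 2: 2 = 2. Since 3 ≡ 3 (mod 8), (2 / 3) = -1. Now have (1 / 3).
(1 / 3) = 1. Collecting the sign factors: 1.

1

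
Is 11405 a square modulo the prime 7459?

no

Reduce the numerator: 11405 ≡ 3946 (mod 7459), so (11405/7459) = (3946/7459).
Factor out 2: 3946 = 2·1973. Since 7459 ≡ 3 (mod 8), (2/7459) = -1. Now have -(1973/7459).
1973 ≡ 1 (mod 4), so quadratic reciprocity gives (1973/7459) = (7459/1973). Reduce: 7459 ≡ 1540 (mod 1973). Now have -(1540/1973).
Factor out 2: 1540 = 2^2·385. Since 1973 ≡ 5 (mod 8), (2/1973) = -1, and (2/1973)^2 = +1. Now have -(385/1973).
385 ≡ 1 (mod 4), so quadratic reciprocity gives (385/1973) = (1973/385). Reduce: 1973 ≡ 48 (mod 385). Now have -(48/385).
Factor out 2: 48 = 2^4·3. Since 385 ≡ 1 (mod 8), (2/385) = +1, and (2/385)^4 = +1. Now have -(3/385).
385 ≡ 1 (mod 4), so quadratic reciprocity gives (3/385) = (385/3). Reduce: 385 ≡ 1 (mod 3). Now have -(1/3).
(1/3) = 1. Collecting the sign factors: -1.
The Legendre symbol is -1, so x^2 ≡ 11405 (mod 7459) has no solution.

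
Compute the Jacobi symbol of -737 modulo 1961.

-1

Reduce the numerator: -737 ≡ 1224 (mod 1961), so (-737|1961) = (1224|1961).
Factor out 2: 1224 = 2^3·153. Since 1961 ≡ 1 (mod 8), (2|1961) = +1, and (2|1961)^3 = +1. Now have (153|1961).
153 ≡ 1 (mod 4), so quadratic reciprocity gives (153|1961) = (1961|153). Reduce: 1961 ≡ 125 (mod 153). Now have (125|153).
125 ≡ 1 (mod 4), so quadratic reciprocity gives (125|153) = (153|125). Reduce: 153 ≡ 28 (mod 125). Now have (28|125).
Factor out 2: 28 = 2^2·7. Since 125 ≡ 5 (mod 8), (2|125) = -1, and (2|125)^2 = +1. Now have (7|125).
125 ≡ 1 (mod 4), so quadratic reciprocity gives (7|125) = (125|7). Reduce: 125 ≡ 6 (mod 7). Now have (6|7).
Factor out 2: 6 = 2·3. Since 7 ≡ 7 (mod 8), (2|7) = +1. Now have (3|7).
Both 3 ≡ 3 and 7 ≡ 3 (mod 4), so reciprocity gives (3|7) = -(7|3). Reduce: 7 ≡ 1 (mod 3). Now have -(1|3).
(1|3) = 1. Collecting the sign factors: -1.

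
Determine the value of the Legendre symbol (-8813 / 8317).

1

(-8813 / 8317)
  = (7821 / 8317)    [-8813 ≡ 7821 mod 8317]
  = (8317 / 7821)    [QR: 7821 ≡ 1 mod 4, sign kept]
  = (496 / 7821)    [8317 ≡ 496 mod 7821]
  = (31 / 7821)    [7821 ≡ 5 mod 8 ⇒ (2 / 7821)^4 = +1]
  = (7821 / 31)    [QR: 7821 ≡ 1 mod 4, sign kept]
  = (9 / 31)    [7821 ≡ 9 mod 31]
  = (31 / 9)    [QR: 9 ≡ 1 mod 4, sign kept]
  = (4 / 9)    [31 ≡ 4 mod 9]
  = (1 / 9)    [9 ≡ 1 mod 8 ⇒ (2 / 9)^2 = +1]
  = 1    [(1 / 9) = 1]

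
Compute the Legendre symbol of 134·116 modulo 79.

By multiplicativity, (134·116/79) = (134/79)·(116/79).
First factor (134/79):
(134/79)
  = (55/79)    [134 ≡ 55 mod 79]
  = -(79/55)    [QR: both ≡ 3 mod 4, sign flips]
  = -(24/55)    [79 ≡ 24 mod 55]
  = -(3/55)    [55 ≡ 7 mod 8 ⇒ (2/55)^3 = +1]
  = (55/3)    [QR: both ≡ 3 mod 4, sign flips]
  = (1/3)    [55 ≡ 1 mod 3]
  = 1    [(1/3) = 1]
Second factor (116/79):
(116/79)
  = (37/79)    [116 ≡ 37 mod 79]
  = (79/37)    [QR: 37 ≡ 1 mod 4, sign kept]
  = (5/37)    [79 ≡ 5 mod 37]
  = (37/5)    [QR: 5 ≡ 1 mod 4, sign kept]
  = (2/5)    [37 ≡ 2 mod 5]
  = -(1/5)    [5 ≡ 5 mod 8 ⇒ (2/5) = -1]
  = -1    [(1/5) = 1]
Product: (1)·(-1) = -1.

-1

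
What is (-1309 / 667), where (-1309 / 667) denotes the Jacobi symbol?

Reduce the numerator: -1309 ≡ 25 (mod 667), so (-1309 / 667) = (25 / 667).
25 ≡ 1 (mod 4), so quadratic reciprocity gives (25 / 667) = (667 / 25). Reduce: 667 ≡ 17 (mod 25). Now have (17 / 25).
17 ≡ 1 (mod 4), so quadratic reciprocity gives (17 / 25) = (25 / 17). Reduce: 25 ≡ 8 (mod 17). Now have (8 / 17).
Factor out 2: 8 = 2^3. Since 17 ≡ 1 (mod 8), (2 / 17) = +1, and (2 / 17)^3 = +1. Now have (1 / 17).
(1 / 17) = 1. Collecting the sign factors: 1.

1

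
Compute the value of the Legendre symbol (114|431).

Factor out 2: 114 = 2·57. Since 431 ≡ 7 (mod 8), (2|431) = +1. Now have (57|431).
57 ≡ 1 (mod 4), so quadratic reciprocity gives (57|431) = (431|57). Reduce: 431 ≡ 32 (mod 57). Now have (32|57).
Factor out 2: 32 = 2^5. Since 57 ≡ 1 (mod 8), (2|57) = +1, and (2|57)^5 = +1. Now have (1|57).
(1|57) = 1. Collecting the sign factors: 1.

1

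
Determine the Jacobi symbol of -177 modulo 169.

(-177 / 169)
  = (177 / 169)    [169 ≡ 1 mod 4 ⇒ (-1 / 169) = +1]
  = (8 / 169)    [177 ≡ 8 mod 169]
  = (1 / 169)    [169 ≡ 1 mod 8 ⇒ (2 / 169)^3 = +1]
  = 1    [(1 / 169) = 1]

1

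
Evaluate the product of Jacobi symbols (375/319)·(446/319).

-1

By multiplicativity, (375·446/319) = (375/319)·(446/319).
First factor (375/319):
Reduce the numerator: 375 ≡ 56 (mod 319), so (375/319) = (56/319).
Factor out 2: 56 = 2^3·7. Since 319 ≡ 7 (mod 8), (2/319) = +1, and (2/319)^3 = +1. Now have (7/319).
Both 7 ≡ 3 and 319 ≡ 3 (mod 4), so reciprocity gives (7/319) = -(319/7). Reduce: 319 ≡ 4 (mod 7). Now have -(4/7).
Factor out 2: 4 = 2^2. Since 7 ≡ 7 (mod 8), (2/7) = +1, and (2/7)^2 = +1. Now have -(1/7).
(1/7) = 1. Collecting the sign factors: -1.
Second factor (446/319):
Reduce the numerator: 446 ≡ 127 (mod 319), so (446/319) = (127/319).
Both 127 ≡ 3 and 319 ≡ 3 (mod 4), so reciprocity gives (127/319) = -(319/127). Reduce: 319 ≡ 65 (mod 127). Now have -(65/127).
65 ≡ 1 (mod 4), so quadratic reciprocity gives (65/127) = (127/65). Reduce: 127 ≡ 62 (mod 65). Now have -(62/65).
Factor out 2: 62 = 2·31. Since 65 ≡ 1 (mod 8), (2/65) = +1. Now have -(31/65).
65 ≡ 1 (mod 4), so quadratic reciprocity gives (31/65) = (65/31). Reduce: 65 ≡ 3 (mod 31). Now have -(3/31).
Both 3 ≡ 3 and 31 ≡ 3 (mod 4), so reciprocity gives (3/31) = -(31/3). Reduce: 31 ≡ 1 (mod 3). Now have (1/3).
(1/3) = 1. Collecting the sign factors: 1.
Product: (-1)·(1) = -1.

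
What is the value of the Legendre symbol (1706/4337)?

-1

Factor out 2: 1706 = 2·853. Since 4337 ≡ 1 (mod 8), (2/4337) = +1. Now have (853/4337).
853 ≡ 1 (mod 4), so quadratic reciprocity gives (853/4337) = (4337/853). Reduce: 4337 ≡ 72 (mod 853). Now have (72/853).
Factor out 2: 72 = 2^3·9. Since 853 ≡ 5 (mod 8), (2/853) = -1, and (2/853)^3 = -1. Now have -(9/853).
9 ≡ 1 (mod 4), so quadratic reciprocity gives (9/853) = (853/9). Reduce: 853 ≡ 7 (mod 9). Now have -(7/9).
9 ≡ 1 (mod 4), so quadratic reciprocity gives (7/9) = (9/7). Reduce: 9 ≡ 2 (mod 7). Now have -(2/7).
Factor out 2: 2 = 2. Since 7 ≡ 7 (mod 8), (2/7) = +1. Now have -(1/7).
(1/7) = 1. Collecting the sign factors: -1.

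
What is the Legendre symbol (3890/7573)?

-1

(3890/7573)
  = -(1945/7573)    [7573 ≡ 5 mod 8 ⇒ (2/7573) = -1]
  = -(7573/1945)    [QR: 1945 ≡ 1 mod 4, sign kept]
  = -(1738/1945)    [7573 ≡ 1738 mod 1945]
  = -(869/1945)    [1945 ≡ 1 mod 8 ⇒ (2/1945) = +1]
  = -(1945/869)    [QR: 869 ≡ 1 mod 4, sign kept]
  = -(207/869)    [1945 ≡ 207 mod 869]
  = -(869/207)    [QR: 869 ≡ 1 mod 4, sign kept]
  = -(41/207)    [869 ≡ 41 mod 207]
  = -(207/41)    [QR: 41 ≡ 1 mod 4, sign kept]
  = -(2/41)    [207 ≡ 2 mod 41]
  = -(1/41)    [41 ≡ 1 mod 8 ⇒ (2/41) = +1]
  = -1    [(1/41) = 1]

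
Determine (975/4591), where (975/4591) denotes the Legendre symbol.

Both 975 ≡ 3 and 4591 ≡ 3 (mod 4), so reciprocity gives (975/4591) = -(4591/975). Reduce: 4591 ≡ 691 (mod 975). Now have -(691/975).
Both 691 ≡ 3 and 975 ≡ 3 (mod 4), so reciprocity gives (691/975) = -(975/691). Reduce: 975 ≡ 284 (mod 691). Now have (284/691).
Factor out 2: 284 = 2^2·71. Since 691 ≡ 3 (mod 8), (2/691) = -1, and (2/691)^2 = +1. Now have (71/691).
Both 71 ≡ 3 and 691 ≡ 3 (mod 4), so reciprocity gives (71/691) = -(691/71). Reduce: 691 ≡ 52 (mod 71). Now have -(52/71).
Factor out 2: 52 = 2^2·13. Since 71 ≡ 7 (mod 8), (2/71) = +1, and (2/71)^2 = +1. Now have -(13/71).
13 ≡ 1 (mod 4), so quadratic reciprocity gives (13/71) = (71/13). Reduce: 71 ≡ 6 (mod 13). Now have -(6/13).
Factor out 2: 6 = 2·3. Since 13 ≡ 5 (mod 8), (2/13) = -1. Now have (3/13).
13 ≡ 1 (mod 4), so quadratic reciprocity gives (3/13) = (13/3). Reduce: 13 ≡ 1 (mod 3). Now have (1/3).
(1/3) = 1. Collecting the sign factors: 1.

1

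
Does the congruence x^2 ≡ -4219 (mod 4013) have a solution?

yes

Reduce the numerator: -4219 ≡ 3807 (mod 4013), so (-4219/4013) = (3807/4013).
4013 ≡ 1 (mod 4), so quadratic reciprocity gives (3807/4013) = (4013/3807). Reduce: 4013 ≡ 206 (mod 3807). Now have (206/3807).
Factor out 2: 206 = 2·103. Since 3807 ≡ 7 (mod 8), (2/3807) = +1. Now have (103/3807).
Both 103 ≡ 3 and 3807 ≡ 3 (mod 4), so reciprocity gives (103/3807) = -(3807/103). Reduce: 3807 ≡ 99 (mod 103). Now have -(99/103).
Both 99 ≡ 3 and 103 ≡ 3 (mod 4), so reciprocity gives (99/103) = -(103/99). Reduce: 103 ≡ 4 (mod 99). Now have (4/99).
Factor out 2: 4 = 2^2. Since 99 ≡ 3 (mod 8), (2/99) = -1, and (2/99)^2 = +1. Now have (1/99).
(1/99) = 1. Collecting the sign factors: 1.
The Legendre symbol is 1, so x^2 ≡ -4219 (mod 4013) has solution.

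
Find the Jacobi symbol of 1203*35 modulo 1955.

By multiplicativity, (1203·35/1955) = (1203/1955)·(35/1955).
First factor (1203/1955):
Both 1203 ≡ 3 and 1955 ≡ 3 (mod 4), so reciprocity gives (1203/1955) = -(1955/1203). Reduce: 1955 ≡ 752 (mod 1203). Now have -(752/1203).
Factor out 2: 752 = 2^4·47. Since 1203 ≡ 3 (mod 8), (2/1203) = -1, and (2/1203)^4 = +1. Now have -(47/1203).
Both 47 ≡ 3 and 1203 ≡ 3 (mod 4), so reciprocity gives (47/1203) = -(1203/47). Reduce: 1203 ≡ 28 (mod 47). Now have (28/47).
Factor out 2: 28 = 2^2·7. Since 47 ≡ 7 (mod 8), (2/47) = +1, and (2/47)^2 = +1. Now have (7/47).
Both 7 ≡ 3 and 47 ≡ 3 (mod 4), so reciprocity gives (7/47) = -(47/7). Reduce: 47 ≡ 5 (mod 7). Now have -(5/7).
5 ≡ 1 (mod 4), so quadratic reciprocity gives (5/7) = (7/5). Reduce: 7 ≡ 2 (mod 5). Now have -(2/5).
Factor out 2: 2 = 2. Since 5 ≡ 5 (mod 8), (2/5) = -1. Now have (1/5).
(1/5) = 1. Collecting the sign factors: 1.
Second factor (35/1955):
Both 35 ≡ 3 and 1955 ≡ 3 (mod 4), so reciprocity gives (35/1955) = -(1955/35). Reduce: 1955 ≡ 30 (mod 35). Now have -(30/35).
Factor out 2: 30 = 2·15. Since 35 ≡ 3 (mod 8), (2/35) = -1. Now have (15/35).
Both 15 ≡ 3 and 35 ≡ 3 (mod 4), so reciprocity gives (15/35) = -(35/15). Reduce: 35 ≡ 5 (mod 15). Now have -(5/15).
5 ≡ 1 (mod 4), so quadratic reciprocity gives (5/15) = (15/5). Reduce: 15 ≡ 0 (mod 5). Now have -(0/5).
The numerator is now 0 with denominator 5 > 1: the symbol is 0.
Product: (1)·(0) = 0.

0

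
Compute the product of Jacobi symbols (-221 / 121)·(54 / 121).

1

By multiplicativity, (-221·54 / 121) = (-221 / 121)·(54 / 121).
First factor (-221 / 121):
(-221 / 121)
  = (21 / 121)    [-221 ≡ 21 mod 121]
  = (121 / 21)    [QR: 21 ≡ 1 mod 4, sign kept]
  = (16 / 21)    [121 ≡ 16 mod 21]
  = (1 / 21)    [21 ≡ 5 mod 8 ⇒ (2 / 21)^4 = +1]
  = 1    [(1 / 21) = 1]
Second factor (54 / 121):
(54 / 121)
  = (27 / 121)    [121 ≡ 1 mod 8 ⇒ (2 / 121) = +1]
  = (121 / 27)    [QR: 121 ≡ 1 mod 4, sign kept]
  = (13 / 27)    [121 ≡ 13 mod 27]
  = (27 / 13)    [QR: 13 ≡ 1 mod 4, sign kept]
  = (1 / 13)    [27 ≡ 1 mod 13]
  = 1    [(1 / 13) = 1]
Product: (1)·(1) = 1.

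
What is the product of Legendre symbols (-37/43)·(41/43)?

1

By multiplicativity, (-37·41/43) = (-37/43)·(41/43).
First factor (-37/43):
(-37/43)
  = (6/43)    [-37 ≡ 6 mod 43]
  = -(3/43)    [43 ≡ 3 mod 8 ⇒ (2/43) = -1]
  = (43/3)    [QR: both ≡ 3 mod 4, sign flips]
  = (1/3)    [43 ≡ 1 mod 3]
  = 1    [(1/3) = 1]
Second factor (41/43):
(41/43)
  = (43/41)    [QR: 41 ≡ 1 mod 4, sign kept]
  = (2/41)    [43 ≡ 2 mod 41]
  = (1/41)    [41 ≡ 1 mod 8 ⇒ (2/41) = +1]
  = 1    [(1/41) = 1]
Product: (1)·(1) = 1.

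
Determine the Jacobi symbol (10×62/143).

By multiplicativity, (10·62/143) = (10/143)·(62/143).
First factor (10/143):
(10/143)
  = (5/143)    [143 ≡ 7 mod 8 ⇒ (2/143) = +1]
  = (143/5)    [QR: 5 ≡ 1 mod 4, sign kept]
  = (3/5)    [143 ≡ 3 mod 5]
  = (5/3)    [QR: 5 ≡ 1 mod 4, sign kept]
  = (2/3)    [5 ≡ 2 mod 3]
  = -(1/3)    [3 ≡ 3 mod 8 ⇒ (2/3) = -1]
  = -1    [(1/3) = 1]
Second factor (62/143):
(62/143)
  = (31/143)    [143 ≡ 7 mod 8 ⇒ (2/143) = +1]
  = -(143/31)    [QR: both ≡ 3 mod 4, sign flips]
  = -(19/31)    [143 ≡ 19 mod 31]
  = (31/19)    [QR: both ≡ 3 mod 4, sign flips]
  = (12/19)    [31 ≡ 12 mod 19]
  = (3/19)    [19 ≡ 3 mod 8 ⇒ (2/19)^2 = +1]
  = -(19/3)    [QR: both ≡ 3 mod 4, sign flips]
  = -(1/3)    [19 ≡ 1 mod 3]
  = -1    [(1/3) = 1]
Product: (-1)·(-1) = 1.

1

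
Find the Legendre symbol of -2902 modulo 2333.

Pull out -1: (-2902/2333) = (-1/2333)·(2902/2333). Since 2333 ≡ 1 (mod 4), (-1/2333) = +1. Now have (2902/2333).
Reduce the numerator: 2902 ≡ 569 (mod 2333), so (2902/2333) = (569/2333).
569 ≡ 1 (mod 4), so quadratic reciprocity gives (569/2333) = (2333/569). Reduce: 2333 ≡ 57 (mod 569). Now have (57/569).
57 ≡ 1 (mod 4), so quadratic reciprocity gives (57/569) = (569/57). Reduce: 569 ≡ 56 (mod 57). Now have (56/57).
Factor out 2: 56 = 2^3·7. Since 57 ≡ 1 (mod 8), (2/57) = +1, and (2/57)^3 = +1. Now have (7/57).
57 ≡ 1 (mod 4), so quadratic reciprocity gives (7/57) = (57/7). Reduce: 57 ≡ 1 (mod 7). Now have (1/7).
(1/7) = 1. Collecting the sign factors: 1.

1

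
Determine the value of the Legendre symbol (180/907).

-1

(180/907)
  = (45/907)    [907 ≡ 3 mod 8 ⇒ (2/907)^2 = +1]
  = (907/45)    [QR: 45 ≡ 1 mod 4, sign kept]
  = (7/45)    [907 ≡ 7 mod 45]
  = (45/7)    [QR: 45 ≡ 1 mod 4, sign kept]
  = (3/7)    [45 ≡ 3 mod 7]
  = -(7/3)    [QR: both ≡ 3 mod 4, sign flips]
  = -(1/3)    [7 ≡ 1 mod 3]
  = -1    [(1/3) = 1]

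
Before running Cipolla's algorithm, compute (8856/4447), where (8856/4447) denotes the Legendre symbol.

Reduce the numerator: 8856 ≡ 4409 (mod 4447), so (8856/4447) = (4409/4447).
4409 ≡ 1 (mod 4), so quadratic reciprocity gives (4409/4447) = (4447/4409). Reduce: 4447 ≡ 38 (mod 4409). Now have (38/4409).
Factor out 2: 38 = 2·19. Since 4409 ≡ 1 (mod 8), (2/4409) = +1. Now have (19/4409).
4409 ≡ 1 (mod 4), so quadratic reciprocity gives (19/4409) = (4409/19). Reduce: 4409 ≡ 1 (mod 19). Now have (1/19).
(1/19) = 1. Collecting the sign factors: 1.

1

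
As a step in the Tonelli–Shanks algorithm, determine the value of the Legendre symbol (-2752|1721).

Pull out -1: (-2752|1721) = (-1|1721)·(2752|1721). Since 1721 ≡ 1 (mod 4), (-1|1721) = +1. Now have (2752|1721).
Reduce the numerator: 2752 ≡ 1031 (mod 1721), so (2752|1721) = (1031|1721).
1721 ≡ 1 (mod 4), so quadratic reciprocity gives (1031|1721) = (1721|1031). Reduce: 1721 ≡ 690 (mod 1031). Now have (690|1031).
Factor out 2: 690 = 2·345. Since 1031 ≡ 7 (mod 8), (2|1031) = +1. Now have (345|1031).
345 ≡ 1 (mod 4), so quadratic reciprocity gives (345|1031) = (1031|345). Reduce: 1031 ≡ 341 (mod 345). Now have (341|345).
341 ≡ 1 (mod 4), so quadratic reciprocity gives (341|345) = (345|341). Reduce: 345 ≡ 4 (mod 341). Now have (4|341).
Factor out 2: 4 = 2^2. Since 341 ≡ 5 (mod 8), (2|341) = -1, and (2|341)^2 = +1. Now have (1|341).
(1|341) = 1. Collecting the sign factors: 1.

1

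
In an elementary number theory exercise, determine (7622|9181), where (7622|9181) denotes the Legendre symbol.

1

Factor out 2: 7622 = 2·3811. Since 9181 ≡ 5 (mod 8), (2|9181) = -1. Now have -(3811|9181).
9181 ≡ 1 (mod 4), so quadratic reciprocity gives (3811|9181) = (9181|3811). Reduce: 9181 ≡ 1559 (mod 3811). Now have -(1559|3811).
Both 1559 ≡ 3 and 3811 ≡ 3 (mod 4), so reciprocity gives (1559|3811) = -(3811|1559). Reduce: 3811 ≡ 693 (mod 1559). Now have (693|1559).
693 ≡ 1 (mod 4), so quadratic reciprocity gives (693|1559) = (1559|693). Reduce: 1559 ≡ 173 (mod 693). Now have (173|693).
173 ≡ 1 (mod 4), so quadratic reciprocity gives (173|693) = (693|173). Reduce: 693 ≡ 1 (mod 173). Now have (1|173).
(1|173) = 1. Collecting the sign factors: 1.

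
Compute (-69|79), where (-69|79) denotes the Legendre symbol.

1

Reduce the numerator: -69 ≡ 10 (mod 79), so (-69|79) = (10|79).
Factor out 2: 10 = 2·5. Since 79 ≡ 7 (mod 8), (2|79) = +1. Now have (5|79).
5 ≡ 1 (mod 4), so quadratic reciprocity gives (5|79) = (79|5). Reduce: 79 ≡ 4 (mod 5). Now have (4|5).
Factor out 2: 4 = 2^2. Since 5 ≡ 5 (mod 8), (2|5) = -1, and (2|5)^2 = +1. Now have (1|5).
(1|5) = 1. Collecting the sign factors: 1.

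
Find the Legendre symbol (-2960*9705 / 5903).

By multiplicativity, (-2960·9705 / 5903) = (-2960 / 5903)·(9705 / 5903).
First factor (-2960 / 5903):
(-2960 / 5903)
  = -(2960 / 5903)    [5903 ≡ 3 mod 4 ⇒ (-1 / 5903) = -1]
  = -(185 / 5903)    [5903 ≡ 7 mod 8 ⇒ (2 / 5903)^4 = +1]
  = -(5903 / 185)    [QR: 185 ≡ 1 mod 4, sign kept]
  = -(168 / 185)    [5903 ≡ 168 mod 185]
  = -(21 / 185)    [185 ≡ 1 mod 8 ⇒ (2 / 185)^3 = +1]
  = -(185 / 21)    [QR: 21 ≡ 1 mod 4, sign kept]
  = -(17 / 21)    [185 ≡ 17 mod 21]
  = -(21 / 17)    [QR: 17 ≡ 1 mod 4, sign kept]
  = -(4 / 17)    [21 ≡ 4 mod 17]
  = -(1 / 17)    [17 ≡ 1 mod 8 ⇒ (2 / 17)^2 = +1]
  = -1    [(1 / 17) = 1]
Second factor (9705 / 5903):
(9705 / 5903)
  = (3802 / 5903)    [9705 ≡ 3802 mod 5903]
  = (1901 / 5903)    [5903 ≡ 7 mod 8 ⇒ (2 / 5903) = +1]
  = (5903 / 1901)    [QR: 1901 ≡ 1 mod 4, sign kept]
  = (200 / 1901)    [5903 ≡ 200 mod 1901]
  = -(25 / 1901)    [1901 ≡ 5 mod 8 ⇒ (2 / 1901)^3 = -1]
  = -(1901 / 25)    [QR: 25 ≡ 1 mod 4, sign kept]
  = -(1 / 25)    [1901 ≡ 1 mod 25]
  = -1    [(1 / 25) = 1]
Product: (-1)·(-1) = 1.

1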